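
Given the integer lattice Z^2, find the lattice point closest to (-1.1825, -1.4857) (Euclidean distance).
(-1, -1)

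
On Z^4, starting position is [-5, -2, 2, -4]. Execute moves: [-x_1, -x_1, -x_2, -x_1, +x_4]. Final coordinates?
(-8, -3, 2, -3)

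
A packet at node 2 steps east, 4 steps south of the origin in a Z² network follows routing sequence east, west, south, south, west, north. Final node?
(1, -5)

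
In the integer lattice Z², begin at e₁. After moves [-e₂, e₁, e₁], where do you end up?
(3, -1)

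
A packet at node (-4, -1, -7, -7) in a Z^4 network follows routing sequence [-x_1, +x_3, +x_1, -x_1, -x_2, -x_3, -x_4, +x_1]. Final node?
(-4, -2, -7, -8)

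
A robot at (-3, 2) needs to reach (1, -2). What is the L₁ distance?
8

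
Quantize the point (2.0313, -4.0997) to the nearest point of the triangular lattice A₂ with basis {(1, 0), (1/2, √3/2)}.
(2.5, -4.33)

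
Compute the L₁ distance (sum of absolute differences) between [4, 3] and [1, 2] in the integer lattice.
4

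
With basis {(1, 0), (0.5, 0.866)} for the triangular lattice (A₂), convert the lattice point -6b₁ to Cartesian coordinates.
(-6, 0)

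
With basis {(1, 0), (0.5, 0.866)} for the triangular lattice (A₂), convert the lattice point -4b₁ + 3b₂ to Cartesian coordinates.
(-2.5, 2.598)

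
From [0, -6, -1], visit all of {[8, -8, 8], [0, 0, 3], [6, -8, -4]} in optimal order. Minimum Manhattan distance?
45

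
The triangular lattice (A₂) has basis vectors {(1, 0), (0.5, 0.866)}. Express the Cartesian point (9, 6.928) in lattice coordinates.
5b₁ + 8b₂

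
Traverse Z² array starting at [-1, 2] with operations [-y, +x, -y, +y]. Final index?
(0, 1)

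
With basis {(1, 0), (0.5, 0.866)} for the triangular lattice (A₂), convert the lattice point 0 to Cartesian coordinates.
(0, 0)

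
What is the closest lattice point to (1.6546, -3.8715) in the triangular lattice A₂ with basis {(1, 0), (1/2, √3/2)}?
(1.5, -4.33)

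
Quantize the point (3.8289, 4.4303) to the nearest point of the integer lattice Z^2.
(4, 4)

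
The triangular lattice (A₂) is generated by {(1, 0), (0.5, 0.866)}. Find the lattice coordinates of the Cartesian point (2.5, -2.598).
4b₁ - 3b₂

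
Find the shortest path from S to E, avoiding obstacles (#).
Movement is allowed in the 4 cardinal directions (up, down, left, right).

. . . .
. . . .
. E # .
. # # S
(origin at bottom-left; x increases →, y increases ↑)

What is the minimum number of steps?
5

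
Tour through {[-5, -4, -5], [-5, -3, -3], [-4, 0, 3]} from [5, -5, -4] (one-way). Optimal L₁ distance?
25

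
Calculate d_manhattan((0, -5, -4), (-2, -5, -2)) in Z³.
4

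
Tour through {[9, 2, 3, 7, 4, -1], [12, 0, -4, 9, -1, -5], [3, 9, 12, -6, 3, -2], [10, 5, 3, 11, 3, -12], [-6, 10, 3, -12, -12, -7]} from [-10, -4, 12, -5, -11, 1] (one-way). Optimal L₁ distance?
172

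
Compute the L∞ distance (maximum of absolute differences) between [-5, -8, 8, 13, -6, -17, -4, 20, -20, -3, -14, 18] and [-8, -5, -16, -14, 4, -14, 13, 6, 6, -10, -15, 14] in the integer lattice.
27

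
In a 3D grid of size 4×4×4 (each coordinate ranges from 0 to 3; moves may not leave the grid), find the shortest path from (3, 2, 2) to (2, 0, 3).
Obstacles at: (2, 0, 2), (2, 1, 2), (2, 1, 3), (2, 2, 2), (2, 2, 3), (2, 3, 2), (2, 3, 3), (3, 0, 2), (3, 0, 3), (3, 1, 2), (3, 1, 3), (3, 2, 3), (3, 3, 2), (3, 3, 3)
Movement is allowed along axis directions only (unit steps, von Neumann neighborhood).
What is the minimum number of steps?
8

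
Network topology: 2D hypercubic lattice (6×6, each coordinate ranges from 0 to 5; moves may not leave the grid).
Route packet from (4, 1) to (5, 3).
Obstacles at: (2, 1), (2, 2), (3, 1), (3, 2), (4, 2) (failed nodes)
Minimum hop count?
3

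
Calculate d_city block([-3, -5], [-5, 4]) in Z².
11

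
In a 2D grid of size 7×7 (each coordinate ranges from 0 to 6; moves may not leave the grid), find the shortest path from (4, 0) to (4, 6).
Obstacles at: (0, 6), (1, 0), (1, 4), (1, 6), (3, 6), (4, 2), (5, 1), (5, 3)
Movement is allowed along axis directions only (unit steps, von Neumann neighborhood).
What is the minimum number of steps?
8
(one shortest path: (4, 0) → (3, 0) → (3, 1) → (3, 2) → (3, 3) → (4, 3) → (4, 4) → (4, 5) → (4, 6))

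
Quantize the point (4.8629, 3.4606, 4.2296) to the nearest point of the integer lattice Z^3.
(5, 3, 4)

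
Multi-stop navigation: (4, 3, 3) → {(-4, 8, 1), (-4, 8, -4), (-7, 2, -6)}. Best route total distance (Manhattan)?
31
(one optimal route: (4, 3, 3) → (-4, 8, 1) → (-4, 8, -4) → (-7, 2, -6))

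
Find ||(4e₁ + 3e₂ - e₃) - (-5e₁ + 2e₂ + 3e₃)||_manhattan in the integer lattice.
14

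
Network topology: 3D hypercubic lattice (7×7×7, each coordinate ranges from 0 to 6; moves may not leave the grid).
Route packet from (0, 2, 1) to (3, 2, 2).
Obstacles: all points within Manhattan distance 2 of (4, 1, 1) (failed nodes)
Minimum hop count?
4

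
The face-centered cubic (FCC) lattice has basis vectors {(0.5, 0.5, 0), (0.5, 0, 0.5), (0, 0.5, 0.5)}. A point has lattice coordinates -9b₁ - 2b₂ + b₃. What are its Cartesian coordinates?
(-5.5, -4, -0.5)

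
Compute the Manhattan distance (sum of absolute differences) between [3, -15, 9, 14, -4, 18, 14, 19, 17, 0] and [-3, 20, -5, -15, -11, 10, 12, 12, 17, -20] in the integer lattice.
128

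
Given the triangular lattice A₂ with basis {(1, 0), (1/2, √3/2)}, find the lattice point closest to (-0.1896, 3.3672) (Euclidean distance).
(0, 3.464)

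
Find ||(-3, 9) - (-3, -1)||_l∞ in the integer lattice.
10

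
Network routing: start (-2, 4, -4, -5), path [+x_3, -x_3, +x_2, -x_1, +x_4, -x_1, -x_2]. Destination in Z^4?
(-4, 4, -4, -4)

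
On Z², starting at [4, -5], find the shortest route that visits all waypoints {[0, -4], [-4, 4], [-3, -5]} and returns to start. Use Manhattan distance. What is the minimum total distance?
34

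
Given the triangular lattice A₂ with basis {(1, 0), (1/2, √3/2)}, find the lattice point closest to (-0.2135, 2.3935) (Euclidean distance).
(-0.5, 2.598)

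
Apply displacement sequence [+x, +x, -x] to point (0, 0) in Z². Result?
(1, 0)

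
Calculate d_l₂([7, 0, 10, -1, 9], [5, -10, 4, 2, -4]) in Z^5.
17.8326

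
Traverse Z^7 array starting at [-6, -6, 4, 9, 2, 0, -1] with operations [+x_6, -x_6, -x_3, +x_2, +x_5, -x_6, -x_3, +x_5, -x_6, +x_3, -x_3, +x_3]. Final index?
(-6, -5, 3, 9, 4, -2, -1)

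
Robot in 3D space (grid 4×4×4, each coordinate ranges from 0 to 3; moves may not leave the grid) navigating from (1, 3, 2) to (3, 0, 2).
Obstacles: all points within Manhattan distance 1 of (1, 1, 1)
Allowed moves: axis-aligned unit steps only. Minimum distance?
5
(one shortest path: (1, 3, 2) → (2, 3, 2) → (3, 3, 2) → (3, 2, 2) → (3, 1, 2) → (3, 0, 2))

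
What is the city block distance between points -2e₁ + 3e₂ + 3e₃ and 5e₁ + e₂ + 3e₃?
9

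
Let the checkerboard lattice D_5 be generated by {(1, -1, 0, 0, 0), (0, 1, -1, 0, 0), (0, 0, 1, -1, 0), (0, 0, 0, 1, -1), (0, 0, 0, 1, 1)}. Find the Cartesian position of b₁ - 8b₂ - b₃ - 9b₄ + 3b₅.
(1, -9, 7, -5, 12)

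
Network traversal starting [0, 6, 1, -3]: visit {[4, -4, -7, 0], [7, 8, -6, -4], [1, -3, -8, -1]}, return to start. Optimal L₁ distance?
64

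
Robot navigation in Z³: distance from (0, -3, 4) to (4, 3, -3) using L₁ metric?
17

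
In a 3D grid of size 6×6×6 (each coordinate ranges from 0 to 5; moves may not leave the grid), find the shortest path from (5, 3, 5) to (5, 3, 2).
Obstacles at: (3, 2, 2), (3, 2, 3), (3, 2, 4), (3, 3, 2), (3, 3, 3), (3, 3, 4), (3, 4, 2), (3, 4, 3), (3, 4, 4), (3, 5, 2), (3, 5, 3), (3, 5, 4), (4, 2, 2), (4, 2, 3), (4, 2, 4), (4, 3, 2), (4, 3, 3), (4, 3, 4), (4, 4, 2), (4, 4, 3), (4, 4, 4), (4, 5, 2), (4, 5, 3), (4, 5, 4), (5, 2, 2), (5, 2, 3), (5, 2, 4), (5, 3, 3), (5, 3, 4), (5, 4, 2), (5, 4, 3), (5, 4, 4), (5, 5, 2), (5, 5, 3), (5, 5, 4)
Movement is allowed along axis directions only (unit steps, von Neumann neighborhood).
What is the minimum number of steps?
9
(one shortest path: (5, 3, 5) → (5, 2, 5) → (5, 1, 5) → (5, 1, 4) → (5, 1, 3) → (5, 1, 2) → (5, 1, 1) → (5, 2, 1) → (5, 3, 1) → (5, 3, 2))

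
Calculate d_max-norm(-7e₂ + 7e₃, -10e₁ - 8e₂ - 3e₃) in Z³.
10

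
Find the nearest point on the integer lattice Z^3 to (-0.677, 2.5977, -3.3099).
(-1, 3, -3)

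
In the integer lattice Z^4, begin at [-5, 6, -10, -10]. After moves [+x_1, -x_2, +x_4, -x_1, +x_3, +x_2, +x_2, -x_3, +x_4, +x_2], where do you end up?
(-5, 8, -10, -8)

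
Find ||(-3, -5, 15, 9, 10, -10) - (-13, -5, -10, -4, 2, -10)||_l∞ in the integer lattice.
25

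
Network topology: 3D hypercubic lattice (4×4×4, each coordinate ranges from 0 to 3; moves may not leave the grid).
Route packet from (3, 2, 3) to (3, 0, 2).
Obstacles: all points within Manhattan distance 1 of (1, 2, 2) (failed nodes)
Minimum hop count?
3
(one shortest path: (3, 2, 3) → (3, 1, 3) → (3, 0, 3) → (3, 0, 2))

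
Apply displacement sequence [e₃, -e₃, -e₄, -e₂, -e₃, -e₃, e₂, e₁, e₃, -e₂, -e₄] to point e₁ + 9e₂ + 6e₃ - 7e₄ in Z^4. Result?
(2, 8, 5, -9)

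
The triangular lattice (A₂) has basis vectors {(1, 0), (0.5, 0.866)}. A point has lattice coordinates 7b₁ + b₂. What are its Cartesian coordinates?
(7.5, 0.866)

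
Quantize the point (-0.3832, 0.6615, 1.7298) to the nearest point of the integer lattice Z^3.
(0, 1, 2)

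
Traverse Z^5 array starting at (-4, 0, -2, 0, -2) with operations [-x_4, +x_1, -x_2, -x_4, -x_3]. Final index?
(-3, -1, -3, -2, -2)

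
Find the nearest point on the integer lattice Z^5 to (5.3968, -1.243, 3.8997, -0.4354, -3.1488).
(5, -1, 4, 0, -3)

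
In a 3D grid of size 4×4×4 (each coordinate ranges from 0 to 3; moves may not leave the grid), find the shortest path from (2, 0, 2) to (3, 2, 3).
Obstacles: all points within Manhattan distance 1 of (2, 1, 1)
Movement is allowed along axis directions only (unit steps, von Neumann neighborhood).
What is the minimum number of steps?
4
(one shortest path: (2, 0, 2) → (3, 0, 2) → (3, 1, 2) → (3, 2, 2) → (3, 2, 3))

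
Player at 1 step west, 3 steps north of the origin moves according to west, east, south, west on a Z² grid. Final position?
(-2, 2)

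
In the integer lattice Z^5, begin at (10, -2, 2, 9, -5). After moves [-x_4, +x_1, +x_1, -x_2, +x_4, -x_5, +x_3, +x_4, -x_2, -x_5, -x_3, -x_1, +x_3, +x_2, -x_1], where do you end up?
(10, -3, 3, 10, -7)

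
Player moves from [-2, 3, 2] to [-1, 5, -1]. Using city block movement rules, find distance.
6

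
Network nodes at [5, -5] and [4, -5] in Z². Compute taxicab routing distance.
1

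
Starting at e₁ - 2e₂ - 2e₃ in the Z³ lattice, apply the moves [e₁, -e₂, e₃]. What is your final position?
(2, -3, -1)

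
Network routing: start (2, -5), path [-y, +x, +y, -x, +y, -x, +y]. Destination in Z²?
(1, -3)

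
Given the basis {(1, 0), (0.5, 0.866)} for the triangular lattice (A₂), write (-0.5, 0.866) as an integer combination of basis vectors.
-b₁ + b₂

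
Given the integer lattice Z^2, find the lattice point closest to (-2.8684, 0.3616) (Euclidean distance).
(-3, 0)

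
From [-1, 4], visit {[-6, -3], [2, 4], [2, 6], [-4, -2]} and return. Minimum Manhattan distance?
34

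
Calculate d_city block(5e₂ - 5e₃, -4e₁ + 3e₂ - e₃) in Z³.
10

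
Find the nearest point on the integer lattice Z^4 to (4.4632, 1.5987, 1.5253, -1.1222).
(4, 2, 2, -1)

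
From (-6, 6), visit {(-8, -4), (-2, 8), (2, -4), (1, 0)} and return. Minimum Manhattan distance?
44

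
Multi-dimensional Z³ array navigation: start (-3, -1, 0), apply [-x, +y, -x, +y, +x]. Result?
(-4, 1, 0)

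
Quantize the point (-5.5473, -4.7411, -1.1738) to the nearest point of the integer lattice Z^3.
(-6, -5, -1)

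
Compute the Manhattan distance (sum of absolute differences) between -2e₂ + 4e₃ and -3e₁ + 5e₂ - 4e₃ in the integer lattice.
18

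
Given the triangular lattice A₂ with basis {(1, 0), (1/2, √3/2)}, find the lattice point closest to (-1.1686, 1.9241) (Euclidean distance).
(-1, 1.732)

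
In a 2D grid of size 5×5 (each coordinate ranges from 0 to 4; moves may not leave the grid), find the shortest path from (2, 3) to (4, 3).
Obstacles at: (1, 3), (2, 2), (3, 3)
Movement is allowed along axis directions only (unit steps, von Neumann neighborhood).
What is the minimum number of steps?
4
(one shortest path: (2, 3) → (2, 4) → (3, 4) → (4, 4) → (4, 3))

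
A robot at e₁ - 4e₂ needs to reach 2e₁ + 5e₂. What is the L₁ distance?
10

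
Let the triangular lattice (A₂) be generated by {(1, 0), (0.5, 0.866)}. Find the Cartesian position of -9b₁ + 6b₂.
(-6, 5.196)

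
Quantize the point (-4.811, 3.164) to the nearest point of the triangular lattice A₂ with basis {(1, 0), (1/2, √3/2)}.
(-5, 3.464)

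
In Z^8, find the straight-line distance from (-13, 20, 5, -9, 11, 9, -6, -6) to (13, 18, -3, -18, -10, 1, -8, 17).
43.1625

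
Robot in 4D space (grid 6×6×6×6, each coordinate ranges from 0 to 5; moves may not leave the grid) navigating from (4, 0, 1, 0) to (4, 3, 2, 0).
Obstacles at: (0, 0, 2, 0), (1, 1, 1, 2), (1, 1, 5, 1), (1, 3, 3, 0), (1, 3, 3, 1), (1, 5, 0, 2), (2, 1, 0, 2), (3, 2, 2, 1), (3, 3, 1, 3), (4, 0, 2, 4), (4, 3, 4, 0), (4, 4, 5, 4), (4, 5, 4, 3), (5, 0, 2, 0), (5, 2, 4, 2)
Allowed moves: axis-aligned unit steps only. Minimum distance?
4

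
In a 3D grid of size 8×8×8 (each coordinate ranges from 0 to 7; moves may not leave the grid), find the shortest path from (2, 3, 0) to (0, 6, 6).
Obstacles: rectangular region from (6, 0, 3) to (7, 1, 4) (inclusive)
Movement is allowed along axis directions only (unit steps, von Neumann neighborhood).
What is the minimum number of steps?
11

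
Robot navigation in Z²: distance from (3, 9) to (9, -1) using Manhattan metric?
16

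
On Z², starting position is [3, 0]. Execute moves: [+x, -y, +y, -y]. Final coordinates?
(4, -1)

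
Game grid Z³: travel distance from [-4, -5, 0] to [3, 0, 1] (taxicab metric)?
13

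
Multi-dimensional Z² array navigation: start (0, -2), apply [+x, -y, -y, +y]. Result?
(1, -3)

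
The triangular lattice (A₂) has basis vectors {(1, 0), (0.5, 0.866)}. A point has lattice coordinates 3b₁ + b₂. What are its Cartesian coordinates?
(3.5, 0.866)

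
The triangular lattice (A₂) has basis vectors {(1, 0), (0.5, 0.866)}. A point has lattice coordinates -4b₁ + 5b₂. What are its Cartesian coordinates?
(-1.5, 4.33)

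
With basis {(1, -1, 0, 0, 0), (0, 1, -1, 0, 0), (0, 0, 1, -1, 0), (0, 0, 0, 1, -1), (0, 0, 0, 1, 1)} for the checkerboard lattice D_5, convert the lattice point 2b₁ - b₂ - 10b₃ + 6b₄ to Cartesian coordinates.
(2, -3, -9, 16, -6)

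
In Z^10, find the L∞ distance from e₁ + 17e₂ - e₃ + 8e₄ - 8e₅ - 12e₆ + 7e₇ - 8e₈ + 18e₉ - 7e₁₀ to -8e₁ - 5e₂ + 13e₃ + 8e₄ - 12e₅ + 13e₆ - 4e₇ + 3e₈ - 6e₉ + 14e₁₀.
25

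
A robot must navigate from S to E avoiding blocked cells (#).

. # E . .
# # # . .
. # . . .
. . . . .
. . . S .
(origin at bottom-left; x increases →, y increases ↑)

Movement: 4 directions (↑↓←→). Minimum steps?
5
(one shortest path: (3, 0) → (3, 1) → (3, 2) → (3, 3) → (3, 4) → (2, 4))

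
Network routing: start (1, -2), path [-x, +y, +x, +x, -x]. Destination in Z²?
(1, -1)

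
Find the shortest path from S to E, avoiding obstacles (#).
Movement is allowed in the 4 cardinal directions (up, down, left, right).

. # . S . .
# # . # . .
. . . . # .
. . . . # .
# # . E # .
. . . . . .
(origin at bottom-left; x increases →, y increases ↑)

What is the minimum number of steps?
6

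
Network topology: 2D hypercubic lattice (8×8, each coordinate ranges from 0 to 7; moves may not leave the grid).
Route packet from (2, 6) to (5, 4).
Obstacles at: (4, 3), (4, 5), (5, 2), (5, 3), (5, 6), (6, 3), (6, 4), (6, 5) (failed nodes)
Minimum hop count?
5
(one shortest path: (2, 6) → (3, 6) → (3, 5) → (3, 4) → (4, 4) → (5, 4))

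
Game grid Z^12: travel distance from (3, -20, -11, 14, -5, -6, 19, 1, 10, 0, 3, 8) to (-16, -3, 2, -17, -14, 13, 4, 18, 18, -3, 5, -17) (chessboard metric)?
31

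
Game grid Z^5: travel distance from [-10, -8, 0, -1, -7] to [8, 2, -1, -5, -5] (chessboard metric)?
18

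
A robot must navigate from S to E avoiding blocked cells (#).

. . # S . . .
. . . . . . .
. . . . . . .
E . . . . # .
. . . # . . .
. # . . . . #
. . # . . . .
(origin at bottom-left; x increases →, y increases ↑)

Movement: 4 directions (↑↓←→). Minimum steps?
6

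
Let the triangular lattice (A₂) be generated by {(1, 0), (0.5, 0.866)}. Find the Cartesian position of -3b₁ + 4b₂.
(-1, 3.464)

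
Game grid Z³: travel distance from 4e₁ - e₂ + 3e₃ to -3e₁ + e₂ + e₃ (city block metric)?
11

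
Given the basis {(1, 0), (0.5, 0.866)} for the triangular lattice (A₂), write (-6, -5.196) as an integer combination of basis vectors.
-3b₁ - 6b₂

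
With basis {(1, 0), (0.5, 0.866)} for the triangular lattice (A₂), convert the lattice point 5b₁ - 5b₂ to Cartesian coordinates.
(2.5, -4.33)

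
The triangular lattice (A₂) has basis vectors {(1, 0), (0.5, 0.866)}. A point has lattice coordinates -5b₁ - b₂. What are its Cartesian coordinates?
(-5.5, -0.866)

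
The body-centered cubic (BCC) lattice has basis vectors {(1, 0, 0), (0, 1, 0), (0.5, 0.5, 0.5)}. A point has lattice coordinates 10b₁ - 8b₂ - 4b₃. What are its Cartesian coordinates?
(8, -10, -2)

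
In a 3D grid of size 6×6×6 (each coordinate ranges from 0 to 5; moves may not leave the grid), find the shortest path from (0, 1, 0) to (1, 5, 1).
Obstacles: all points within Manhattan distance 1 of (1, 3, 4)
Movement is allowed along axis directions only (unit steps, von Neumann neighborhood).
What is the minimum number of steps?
6
(one shortest path: (0, 1, 0) → (1, 1, 0) → (1, 2, 0) → (1, 3, 0) → (1, 4, 0) → (1, 5, 0) → (1, 5, 1))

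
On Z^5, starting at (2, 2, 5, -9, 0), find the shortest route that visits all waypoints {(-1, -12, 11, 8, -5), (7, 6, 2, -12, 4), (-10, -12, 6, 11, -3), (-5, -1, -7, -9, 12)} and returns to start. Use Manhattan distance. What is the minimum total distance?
186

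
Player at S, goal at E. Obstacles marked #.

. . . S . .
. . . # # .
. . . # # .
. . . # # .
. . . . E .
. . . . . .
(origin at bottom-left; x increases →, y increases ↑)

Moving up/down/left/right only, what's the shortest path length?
7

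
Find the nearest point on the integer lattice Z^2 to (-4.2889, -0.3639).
(-4, 0)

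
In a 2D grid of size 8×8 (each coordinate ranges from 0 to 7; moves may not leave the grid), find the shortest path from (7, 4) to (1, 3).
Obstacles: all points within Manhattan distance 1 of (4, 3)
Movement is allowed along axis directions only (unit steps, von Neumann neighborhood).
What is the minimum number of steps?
9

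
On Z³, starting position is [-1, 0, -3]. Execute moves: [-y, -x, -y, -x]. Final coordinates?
(-3, -2, -3)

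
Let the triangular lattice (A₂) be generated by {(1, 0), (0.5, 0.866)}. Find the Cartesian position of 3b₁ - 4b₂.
(1, -3.464)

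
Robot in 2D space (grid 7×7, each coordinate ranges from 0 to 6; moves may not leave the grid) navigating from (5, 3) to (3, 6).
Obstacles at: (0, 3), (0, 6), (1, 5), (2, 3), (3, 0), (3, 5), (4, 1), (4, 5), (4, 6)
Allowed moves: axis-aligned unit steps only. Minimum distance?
7
(one shortest path: (5, 3) → (4, 3) → (3, 3) → (3, 4) → (2, 4) → (2, 5) → (2, 6) → (3, 6))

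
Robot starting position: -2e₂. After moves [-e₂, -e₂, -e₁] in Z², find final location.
(-1, -4)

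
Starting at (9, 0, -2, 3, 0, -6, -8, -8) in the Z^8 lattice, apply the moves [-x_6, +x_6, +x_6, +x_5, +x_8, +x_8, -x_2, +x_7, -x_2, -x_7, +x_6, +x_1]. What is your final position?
(10, -2, -2, 3, 1, -4, -8, -6)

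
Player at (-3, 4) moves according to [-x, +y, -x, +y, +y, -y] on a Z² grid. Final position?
(-5, 6)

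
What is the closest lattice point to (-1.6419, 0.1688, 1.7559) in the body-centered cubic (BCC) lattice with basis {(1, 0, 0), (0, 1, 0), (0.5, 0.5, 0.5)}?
(-1.5, 0.5, 1.5)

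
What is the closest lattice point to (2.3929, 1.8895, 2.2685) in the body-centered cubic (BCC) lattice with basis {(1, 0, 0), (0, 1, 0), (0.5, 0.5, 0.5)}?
(2.5, 1.5, 2.5)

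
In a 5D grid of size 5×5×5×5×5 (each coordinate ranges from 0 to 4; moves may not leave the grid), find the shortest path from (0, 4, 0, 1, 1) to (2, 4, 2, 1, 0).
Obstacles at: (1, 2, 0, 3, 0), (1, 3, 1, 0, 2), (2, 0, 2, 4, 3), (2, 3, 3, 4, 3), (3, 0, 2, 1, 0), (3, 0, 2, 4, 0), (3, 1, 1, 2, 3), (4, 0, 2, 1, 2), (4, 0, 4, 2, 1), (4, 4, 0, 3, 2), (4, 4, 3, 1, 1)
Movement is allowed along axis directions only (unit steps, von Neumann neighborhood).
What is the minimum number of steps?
5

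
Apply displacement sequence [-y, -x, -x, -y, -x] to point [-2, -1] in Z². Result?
(-5, -3)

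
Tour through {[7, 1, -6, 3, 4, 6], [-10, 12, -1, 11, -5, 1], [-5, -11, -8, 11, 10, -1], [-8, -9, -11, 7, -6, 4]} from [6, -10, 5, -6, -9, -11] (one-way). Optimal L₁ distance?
183
(one optimal route: (6, -10, 5, -6, -9, -11) → (7, 1, -6, 3, 4, 6) → (-5, -11, -8, 11, 10, -1) → (-8, -9, -11, 7, -6, 4) → (-10, 12, -1, 11, -5, 1))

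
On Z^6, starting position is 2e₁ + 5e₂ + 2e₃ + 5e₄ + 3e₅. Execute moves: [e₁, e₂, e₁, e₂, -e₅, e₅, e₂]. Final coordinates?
(4, 8, 2, 5, 3, 0)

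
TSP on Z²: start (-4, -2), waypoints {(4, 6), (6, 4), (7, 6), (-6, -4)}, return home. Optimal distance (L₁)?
46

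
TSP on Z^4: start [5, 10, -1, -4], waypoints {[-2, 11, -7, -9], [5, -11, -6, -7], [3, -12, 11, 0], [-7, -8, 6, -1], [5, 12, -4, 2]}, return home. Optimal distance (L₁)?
152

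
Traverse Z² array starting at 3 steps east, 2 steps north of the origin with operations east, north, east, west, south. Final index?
(4, 2)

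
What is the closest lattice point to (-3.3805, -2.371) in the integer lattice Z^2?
(-3, -2)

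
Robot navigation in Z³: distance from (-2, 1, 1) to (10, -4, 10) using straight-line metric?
15.8114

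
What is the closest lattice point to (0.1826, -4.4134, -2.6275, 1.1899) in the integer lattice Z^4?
(0, -4, -3, 1)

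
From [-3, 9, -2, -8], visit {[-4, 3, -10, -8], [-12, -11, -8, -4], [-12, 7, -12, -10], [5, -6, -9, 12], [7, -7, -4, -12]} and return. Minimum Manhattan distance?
162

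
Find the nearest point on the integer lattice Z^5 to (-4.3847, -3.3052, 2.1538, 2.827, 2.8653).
(-4, -3, 2, 3, 3)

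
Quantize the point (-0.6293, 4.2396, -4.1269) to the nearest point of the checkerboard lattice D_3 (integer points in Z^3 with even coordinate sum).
(0, 4, -4)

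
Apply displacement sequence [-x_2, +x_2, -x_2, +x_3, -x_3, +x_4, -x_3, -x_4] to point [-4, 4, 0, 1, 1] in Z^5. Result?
(-4, 3, -1, 1, 1)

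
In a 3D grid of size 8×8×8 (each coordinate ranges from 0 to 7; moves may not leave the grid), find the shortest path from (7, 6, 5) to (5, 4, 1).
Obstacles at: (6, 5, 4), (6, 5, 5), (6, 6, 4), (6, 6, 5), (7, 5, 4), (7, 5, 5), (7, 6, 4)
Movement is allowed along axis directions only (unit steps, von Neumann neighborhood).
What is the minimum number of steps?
10
(one shortest path: (7, 6, 5) → (7, 7, 5) → (6, 7, 5) → (5, 7, 5) → (5, 6, 5) → (5, 5, 5) → (5, 4, 5) → (5, 4, 4) → (5, 4, 3) → (5, 4, 2) → (5, 4, 1))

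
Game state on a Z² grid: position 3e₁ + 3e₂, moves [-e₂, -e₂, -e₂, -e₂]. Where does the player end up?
(3, -1)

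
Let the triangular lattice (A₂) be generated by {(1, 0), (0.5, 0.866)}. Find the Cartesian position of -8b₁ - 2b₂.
(-9, -1.732)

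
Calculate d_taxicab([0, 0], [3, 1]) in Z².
4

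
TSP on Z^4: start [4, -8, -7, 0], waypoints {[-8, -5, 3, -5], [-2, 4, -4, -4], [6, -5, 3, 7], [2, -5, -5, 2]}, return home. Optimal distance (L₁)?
100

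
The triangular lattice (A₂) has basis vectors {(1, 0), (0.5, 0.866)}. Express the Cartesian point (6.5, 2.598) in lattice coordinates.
5b₁ + 3b₂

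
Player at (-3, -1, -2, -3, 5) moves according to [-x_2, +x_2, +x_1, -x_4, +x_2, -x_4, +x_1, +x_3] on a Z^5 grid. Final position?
(-1, 0, -1, -5, 5)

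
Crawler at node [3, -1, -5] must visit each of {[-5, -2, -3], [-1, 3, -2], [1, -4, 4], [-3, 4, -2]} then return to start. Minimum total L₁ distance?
52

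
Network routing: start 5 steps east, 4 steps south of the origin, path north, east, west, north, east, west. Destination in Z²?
(5, -2)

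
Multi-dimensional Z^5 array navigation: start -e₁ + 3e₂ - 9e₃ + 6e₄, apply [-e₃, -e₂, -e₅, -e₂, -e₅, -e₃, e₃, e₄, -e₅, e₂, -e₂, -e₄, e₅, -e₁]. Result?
(-2, 1, -10, 6, -2)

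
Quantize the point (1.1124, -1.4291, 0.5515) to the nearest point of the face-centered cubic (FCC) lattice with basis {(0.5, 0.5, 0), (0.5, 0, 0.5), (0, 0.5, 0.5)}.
(1, -1.5, 0.5)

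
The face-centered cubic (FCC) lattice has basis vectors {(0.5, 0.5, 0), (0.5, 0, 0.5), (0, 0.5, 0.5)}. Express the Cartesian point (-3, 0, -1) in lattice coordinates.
-2b₁ - 4b₂ + 2b₃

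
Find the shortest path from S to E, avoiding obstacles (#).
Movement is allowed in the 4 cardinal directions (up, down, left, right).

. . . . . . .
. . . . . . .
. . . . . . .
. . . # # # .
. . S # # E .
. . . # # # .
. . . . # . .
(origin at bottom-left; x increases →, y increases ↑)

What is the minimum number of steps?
9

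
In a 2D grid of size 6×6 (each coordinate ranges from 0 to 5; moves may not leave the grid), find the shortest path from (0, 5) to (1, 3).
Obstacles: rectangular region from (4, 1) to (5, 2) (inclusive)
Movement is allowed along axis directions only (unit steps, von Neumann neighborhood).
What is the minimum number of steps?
3
(one shortest path: (0, 5) → (1, 5) → (1, 4) → (1, 3))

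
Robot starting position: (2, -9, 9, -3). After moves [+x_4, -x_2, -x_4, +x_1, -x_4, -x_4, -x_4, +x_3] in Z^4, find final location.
(3, -10, 10, -6)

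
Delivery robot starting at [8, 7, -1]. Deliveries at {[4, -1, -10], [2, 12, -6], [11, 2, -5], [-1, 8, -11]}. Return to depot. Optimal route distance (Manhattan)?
70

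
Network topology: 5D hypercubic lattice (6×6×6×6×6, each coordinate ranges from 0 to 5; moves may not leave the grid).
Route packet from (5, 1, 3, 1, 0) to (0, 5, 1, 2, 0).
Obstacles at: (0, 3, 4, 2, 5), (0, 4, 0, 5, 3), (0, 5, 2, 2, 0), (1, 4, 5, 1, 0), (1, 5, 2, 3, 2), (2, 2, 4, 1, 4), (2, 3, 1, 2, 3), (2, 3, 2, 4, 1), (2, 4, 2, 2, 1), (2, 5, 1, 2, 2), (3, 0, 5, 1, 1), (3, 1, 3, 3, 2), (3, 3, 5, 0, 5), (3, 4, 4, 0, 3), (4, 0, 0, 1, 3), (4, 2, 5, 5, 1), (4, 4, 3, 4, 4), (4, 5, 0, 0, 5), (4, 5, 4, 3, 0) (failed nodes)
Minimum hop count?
12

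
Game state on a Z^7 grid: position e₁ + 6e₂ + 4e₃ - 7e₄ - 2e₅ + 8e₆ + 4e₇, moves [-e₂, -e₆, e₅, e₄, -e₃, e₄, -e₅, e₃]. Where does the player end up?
(1, 5, 4, -5, -2, 7, 4)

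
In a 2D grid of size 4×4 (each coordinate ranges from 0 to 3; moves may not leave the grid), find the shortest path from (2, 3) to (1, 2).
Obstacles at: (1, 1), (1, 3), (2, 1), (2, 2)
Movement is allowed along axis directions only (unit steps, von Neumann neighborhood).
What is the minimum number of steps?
10
(one shortest path: (2, 3) → (3, 3) → (3, 2) → (3, 1) → (3, 0) → (2, 0) → (1, 0) → (0, 0) → (0, 1) → (0, 2) → (1, 2))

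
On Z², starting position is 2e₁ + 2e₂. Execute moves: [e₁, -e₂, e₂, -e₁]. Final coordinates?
(2, 2)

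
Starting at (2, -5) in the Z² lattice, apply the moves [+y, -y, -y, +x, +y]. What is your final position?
(3, -5)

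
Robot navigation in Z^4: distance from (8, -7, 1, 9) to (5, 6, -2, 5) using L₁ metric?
23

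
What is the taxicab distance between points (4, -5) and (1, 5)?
13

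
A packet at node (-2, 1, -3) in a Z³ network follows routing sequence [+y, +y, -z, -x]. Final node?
(-3, 3, -4)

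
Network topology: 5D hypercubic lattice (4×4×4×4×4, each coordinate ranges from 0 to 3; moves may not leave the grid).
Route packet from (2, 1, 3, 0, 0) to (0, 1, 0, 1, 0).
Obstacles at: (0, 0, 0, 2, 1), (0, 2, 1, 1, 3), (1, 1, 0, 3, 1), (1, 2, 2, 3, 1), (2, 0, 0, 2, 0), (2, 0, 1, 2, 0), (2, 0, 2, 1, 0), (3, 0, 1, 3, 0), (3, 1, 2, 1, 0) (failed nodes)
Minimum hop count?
6
(one shortest path: (2, 1, 3, 0, 0) → (1, 1, 3, 0, 0) → (0, 1, 3, 0, 0) → (0, 1, 2, 0, 0) → (0, 1, 1, 0, 0) → (0, 1, 0, 0, 0) → (0, 1, 0, 1, 0))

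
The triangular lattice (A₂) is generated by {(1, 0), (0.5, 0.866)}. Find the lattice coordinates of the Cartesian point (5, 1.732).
4b₁ + 2b₂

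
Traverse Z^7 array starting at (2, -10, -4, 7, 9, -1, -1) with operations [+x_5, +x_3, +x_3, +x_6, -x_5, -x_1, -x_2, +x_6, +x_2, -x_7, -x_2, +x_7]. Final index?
(1, -11, -2, 7, 9, 1, -1)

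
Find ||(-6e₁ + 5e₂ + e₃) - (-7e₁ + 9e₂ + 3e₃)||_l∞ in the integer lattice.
4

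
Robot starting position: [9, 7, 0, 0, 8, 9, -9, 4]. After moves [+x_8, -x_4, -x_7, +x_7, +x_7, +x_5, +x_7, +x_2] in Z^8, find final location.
(9, 8, 0, -1, 9, 9, -7, 5)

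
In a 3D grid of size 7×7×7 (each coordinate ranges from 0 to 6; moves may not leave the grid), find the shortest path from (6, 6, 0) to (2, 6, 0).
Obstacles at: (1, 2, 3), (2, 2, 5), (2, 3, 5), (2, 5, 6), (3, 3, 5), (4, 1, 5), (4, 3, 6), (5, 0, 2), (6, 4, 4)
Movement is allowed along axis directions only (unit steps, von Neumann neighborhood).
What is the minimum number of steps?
4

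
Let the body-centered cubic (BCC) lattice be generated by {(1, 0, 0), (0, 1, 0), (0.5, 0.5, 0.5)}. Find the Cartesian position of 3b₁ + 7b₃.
(6.5, 3.5, 3.5)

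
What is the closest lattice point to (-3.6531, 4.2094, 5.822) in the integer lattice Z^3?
(-4, 4, 6)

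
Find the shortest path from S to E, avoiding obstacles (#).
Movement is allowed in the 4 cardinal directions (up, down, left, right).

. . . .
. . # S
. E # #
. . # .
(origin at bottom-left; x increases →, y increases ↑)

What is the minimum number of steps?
5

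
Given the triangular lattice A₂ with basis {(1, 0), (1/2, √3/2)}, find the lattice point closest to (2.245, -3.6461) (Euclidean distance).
(2, -3.464)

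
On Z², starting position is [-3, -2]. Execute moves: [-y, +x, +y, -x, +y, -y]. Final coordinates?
(-3, -2)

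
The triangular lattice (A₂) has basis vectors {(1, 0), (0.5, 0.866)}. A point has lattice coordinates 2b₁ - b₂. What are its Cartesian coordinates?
(1.5, -0.866)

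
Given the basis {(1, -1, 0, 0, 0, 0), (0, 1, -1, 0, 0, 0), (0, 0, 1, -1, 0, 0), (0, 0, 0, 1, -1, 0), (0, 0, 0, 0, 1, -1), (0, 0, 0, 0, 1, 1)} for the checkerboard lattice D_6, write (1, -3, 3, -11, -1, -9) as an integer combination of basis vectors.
b₁ - 2b₂ + b₃ - 10b₄ - b₅ - 10b₆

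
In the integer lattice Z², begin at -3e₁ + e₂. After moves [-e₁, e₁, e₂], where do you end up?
(-3, 2)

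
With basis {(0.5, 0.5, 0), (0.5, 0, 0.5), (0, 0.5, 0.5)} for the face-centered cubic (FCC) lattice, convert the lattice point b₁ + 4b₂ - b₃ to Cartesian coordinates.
(2.5, 0, 1.5)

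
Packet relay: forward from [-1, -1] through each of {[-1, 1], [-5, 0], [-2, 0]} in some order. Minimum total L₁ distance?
7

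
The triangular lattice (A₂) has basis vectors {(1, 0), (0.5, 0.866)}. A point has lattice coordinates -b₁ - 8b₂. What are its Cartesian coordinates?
(-5, -6.928)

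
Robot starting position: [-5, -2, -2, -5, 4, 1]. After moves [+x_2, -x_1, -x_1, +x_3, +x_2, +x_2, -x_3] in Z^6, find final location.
(-7, 1, -2, -5, 4, 1)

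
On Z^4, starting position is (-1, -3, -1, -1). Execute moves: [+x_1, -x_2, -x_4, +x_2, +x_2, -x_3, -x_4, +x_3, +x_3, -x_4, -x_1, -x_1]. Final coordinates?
(-2, -2, 0, -4)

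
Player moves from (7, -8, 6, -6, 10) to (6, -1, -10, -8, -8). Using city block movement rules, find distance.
44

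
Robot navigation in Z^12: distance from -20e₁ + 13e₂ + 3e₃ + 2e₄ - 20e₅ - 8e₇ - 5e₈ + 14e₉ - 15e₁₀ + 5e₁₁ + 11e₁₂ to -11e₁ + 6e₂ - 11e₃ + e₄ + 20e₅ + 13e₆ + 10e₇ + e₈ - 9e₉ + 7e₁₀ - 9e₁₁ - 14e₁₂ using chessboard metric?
40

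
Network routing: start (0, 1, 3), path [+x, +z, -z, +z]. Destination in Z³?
(1, 1, 4)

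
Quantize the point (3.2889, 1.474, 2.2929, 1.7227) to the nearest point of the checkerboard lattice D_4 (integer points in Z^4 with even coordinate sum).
(3, 1, 2, 2)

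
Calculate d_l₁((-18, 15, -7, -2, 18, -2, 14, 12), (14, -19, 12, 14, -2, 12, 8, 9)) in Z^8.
144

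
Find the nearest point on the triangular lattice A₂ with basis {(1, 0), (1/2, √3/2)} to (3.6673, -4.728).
(3.5, -4.33)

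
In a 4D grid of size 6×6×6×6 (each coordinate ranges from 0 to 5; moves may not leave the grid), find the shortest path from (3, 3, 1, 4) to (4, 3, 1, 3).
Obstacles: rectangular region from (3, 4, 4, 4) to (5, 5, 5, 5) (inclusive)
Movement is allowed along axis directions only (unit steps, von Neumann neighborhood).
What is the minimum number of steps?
2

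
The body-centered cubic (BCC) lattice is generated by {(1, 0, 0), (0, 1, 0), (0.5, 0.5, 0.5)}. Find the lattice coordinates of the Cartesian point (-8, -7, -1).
-7b₁ - 6b₂ - 2b₃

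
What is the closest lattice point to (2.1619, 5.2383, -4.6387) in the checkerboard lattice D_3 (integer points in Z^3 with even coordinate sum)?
(2, 5, -5)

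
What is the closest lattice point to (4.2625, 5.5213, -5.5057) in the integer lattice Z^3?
(4, 6, -6)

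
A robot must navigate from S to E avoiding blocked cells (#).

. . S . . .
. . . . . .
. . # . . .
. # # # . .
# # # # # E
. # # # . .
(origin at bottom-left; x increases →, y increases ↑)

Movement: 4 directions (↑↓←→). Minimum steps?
7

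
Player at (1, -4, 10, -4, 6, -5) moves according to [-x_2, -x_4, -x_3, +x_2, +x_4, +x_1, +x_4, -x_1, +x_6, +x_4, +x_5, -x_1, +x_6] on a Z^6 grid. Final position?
(0, -4, 9, -2, 7, -3)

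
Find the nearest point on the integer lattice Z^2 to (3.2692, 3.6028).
(3, 4)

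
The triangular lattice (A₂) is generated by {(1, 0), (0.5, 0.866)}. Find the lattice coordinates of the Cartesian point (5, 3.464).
3b₁ + 4b₂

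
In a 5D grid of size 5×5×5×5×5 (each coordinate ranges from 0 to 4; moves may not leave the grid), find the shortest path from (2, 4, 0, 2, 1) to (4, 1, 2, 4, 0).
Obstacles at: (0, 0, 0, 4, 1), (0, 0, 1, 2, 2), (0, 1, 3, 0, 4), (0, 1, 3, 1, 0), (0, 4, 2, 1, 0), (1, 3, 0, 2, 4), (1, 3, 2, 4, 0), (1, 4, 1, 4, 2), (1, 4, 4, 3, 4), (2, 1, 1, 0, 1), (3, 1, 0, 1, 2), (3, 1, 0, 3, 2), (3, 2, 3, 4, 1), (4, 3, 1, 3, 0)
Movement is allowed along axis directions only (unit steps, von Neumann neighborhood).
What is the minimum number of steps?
10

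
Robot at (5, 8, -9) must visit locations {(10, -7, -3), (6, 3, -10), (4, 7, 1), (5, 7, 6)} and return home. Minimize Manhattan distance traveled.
74
(one optimal route: (5, 8, -9) → (6, 3, -10) → (10, -7, -3) → (4, 7, 1) → (5, 7, 6) → (5, 8, -9))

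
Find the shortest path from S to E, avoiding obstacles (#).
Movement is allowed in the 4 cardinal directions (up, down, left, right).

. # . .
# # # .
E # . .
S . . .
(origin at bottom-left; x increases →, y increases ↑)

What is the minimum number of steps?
1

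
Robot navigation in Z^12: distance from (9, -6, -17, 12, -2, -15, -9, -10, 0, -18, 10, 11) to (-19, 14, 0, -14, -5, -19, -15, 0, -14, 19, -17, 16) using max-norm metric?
37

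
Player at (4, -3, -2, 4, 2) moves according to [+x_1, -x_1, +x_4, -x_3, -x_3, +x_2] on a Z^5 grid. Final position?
(4, -2, -4, 5, 2)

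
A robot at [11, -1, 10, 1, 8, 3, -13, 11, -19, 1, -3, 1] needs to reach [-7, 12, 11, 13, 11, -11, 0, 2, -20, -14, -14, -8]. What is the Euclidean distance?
39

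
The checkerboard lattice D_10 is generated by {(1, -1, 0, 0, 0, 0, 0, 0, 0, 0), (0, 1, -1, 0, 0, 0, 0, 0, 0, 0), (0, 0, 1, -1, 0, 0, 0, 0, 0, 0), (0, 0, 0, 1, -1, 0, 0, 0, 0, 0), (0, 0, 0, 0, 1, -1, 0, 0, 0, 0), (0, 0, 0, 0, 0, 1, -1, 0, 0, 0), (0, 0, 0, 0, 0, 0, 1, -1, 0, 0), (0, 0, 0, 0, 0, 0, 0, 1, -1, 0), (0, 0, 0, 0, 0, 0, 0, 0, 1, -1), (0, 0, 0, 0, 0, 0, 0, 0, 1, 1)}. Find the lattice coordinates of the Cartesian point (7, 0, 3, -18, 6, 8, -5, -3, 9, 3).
7b₁ + 7b₂ + 10b₃ - 8b₄ - 2b₅ + 6b₆ + b₇ - 2b₈ + 2b₉ + 5b₁₀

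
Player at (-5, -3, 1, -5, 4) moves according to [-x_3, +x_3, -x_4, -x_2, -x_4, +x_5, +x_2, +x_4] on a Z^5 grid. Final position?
(-5, -3, 1, -6, 5)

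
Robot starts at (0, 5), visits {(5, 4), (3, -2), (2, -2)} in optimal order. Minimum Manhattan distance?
15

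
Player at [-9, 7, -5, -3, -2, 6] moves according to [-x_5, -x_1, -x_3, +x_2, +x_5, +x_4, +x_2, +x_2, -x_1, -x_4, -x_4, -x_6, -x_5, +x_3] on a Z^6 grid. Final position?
(-11, 10, -5, -4, -3, 5)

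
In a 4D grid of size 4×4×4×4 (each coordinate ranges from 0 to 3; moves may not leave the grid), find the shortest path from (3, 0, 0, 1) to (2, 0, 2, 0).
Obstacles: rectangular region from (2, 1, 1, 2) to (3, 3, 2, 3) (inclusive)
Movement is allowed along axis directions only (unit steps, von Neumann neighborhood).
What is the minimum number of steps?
4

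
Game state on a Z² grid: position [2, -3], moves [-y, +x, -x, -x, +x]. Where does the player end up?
(2, -4)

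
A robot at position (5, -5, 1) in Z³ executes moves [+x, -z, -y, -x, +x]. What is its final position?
(6, -6, 0)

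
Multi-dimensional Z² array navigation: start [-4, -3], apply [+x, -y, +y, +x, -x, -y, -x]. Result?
(-4, -4)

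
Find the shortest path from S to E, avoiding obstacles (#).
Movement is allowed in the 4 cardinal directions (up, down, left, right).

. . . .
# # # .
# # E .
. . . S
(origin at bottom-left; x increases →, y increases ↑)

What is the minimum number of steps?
2
(one shortest path: (3, 0) → (2, 0) → (2, 1))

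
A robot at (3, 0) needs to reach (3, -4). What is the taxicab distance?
4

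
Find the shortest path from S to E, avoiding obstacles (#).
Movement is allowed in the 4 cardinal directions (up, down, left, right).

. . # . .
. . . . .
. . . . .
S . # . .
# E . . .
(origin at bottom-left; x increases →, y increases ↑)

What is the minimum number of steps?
2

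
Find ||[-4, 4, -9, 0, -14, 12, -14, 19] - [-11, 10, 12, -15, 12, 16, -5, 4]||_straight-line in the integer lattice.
41.821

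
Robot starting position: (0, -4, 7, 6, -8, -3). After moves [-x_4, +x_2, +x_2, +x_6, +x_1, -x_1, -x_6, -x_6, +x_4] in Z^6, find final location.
(0, -2, 7, 6, -8, -4)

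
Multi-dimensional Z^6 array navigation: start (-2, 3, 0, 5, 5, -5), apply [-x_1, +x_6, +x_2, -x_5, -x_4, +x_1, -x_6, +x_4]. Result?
(-2, 4, 0, 5, 4, -5)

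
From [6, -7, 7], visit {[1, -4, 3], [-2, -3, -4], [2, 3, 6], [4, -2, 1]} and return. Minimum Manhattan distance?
62
(one optimal route: (6, -7, 7) → (1, -4, 3) → (-2, -3, -4) → (4, -2, 1) → (2, 3, 6) → (6, -7, 7))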